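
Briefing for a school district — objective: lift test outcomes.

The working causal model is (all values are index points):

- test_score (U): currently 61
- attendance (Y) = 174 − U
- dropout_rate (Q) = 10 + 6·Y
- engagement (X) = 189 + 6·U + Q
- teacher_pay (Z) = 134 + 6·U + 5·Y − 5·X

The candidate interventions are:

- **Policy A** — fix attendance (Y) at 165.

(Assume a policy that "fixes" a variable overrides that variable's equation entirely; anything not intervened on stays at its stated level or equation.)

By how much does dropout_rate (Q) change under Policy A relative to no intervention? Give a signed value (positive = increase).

312

Baseline:
  U = 61
  Y = 174 − 61 = 113
  Q = 10 + 6·113 = 688
Policy A (Y := 165):
  U = 61
  Y = 165
  Q = 10 + 6·165 = 1000
Change in Q: 1000 − 688 = 312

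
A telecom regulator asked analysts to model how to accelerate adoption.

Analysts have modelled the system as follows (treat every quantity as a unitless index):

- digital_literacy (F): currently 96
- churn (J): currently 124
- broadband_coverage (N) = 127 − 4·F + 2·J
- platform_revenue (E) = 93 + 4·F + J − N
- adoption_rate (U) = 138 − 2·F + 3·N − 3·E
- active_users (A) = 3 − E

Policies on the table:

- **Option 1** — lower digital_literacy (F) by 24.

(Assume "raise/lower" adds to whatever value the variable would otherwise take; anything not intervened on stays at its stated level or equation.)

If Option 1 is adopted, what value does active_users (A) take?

-415

Option 1 (F − 24):
  F = 96 − 24 = 72
  J = 124
  N = 127 − 4·72 + 2·124 = 87
  E = 93 + 4·72 + 124 − 87 = 418
  A = 3 − 418 = -415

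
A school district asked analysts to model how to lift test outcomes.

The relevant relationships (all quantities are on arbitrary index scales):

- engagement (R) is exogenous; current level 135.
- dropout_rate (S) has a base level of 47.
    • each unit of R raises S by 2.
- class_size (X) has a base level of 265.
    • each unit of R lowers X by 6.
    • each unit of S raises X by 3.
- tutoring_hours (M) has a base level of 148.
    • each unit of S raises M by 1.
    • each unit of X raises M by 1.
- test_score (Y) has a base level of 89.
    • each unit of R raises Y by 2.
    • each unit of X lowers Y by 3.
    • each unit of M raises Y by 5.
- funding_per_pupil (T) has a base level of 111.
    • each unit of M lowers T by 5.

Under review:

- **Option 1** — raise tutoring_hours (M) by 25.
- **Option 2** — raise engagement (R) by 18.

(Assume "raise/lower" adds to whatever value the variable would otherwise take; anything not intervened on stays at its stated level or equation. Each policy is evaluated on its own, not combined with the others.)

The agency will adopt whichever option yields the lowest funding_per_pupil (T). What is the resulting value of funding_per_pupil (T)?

Option 1 (M + 25):
  R = 135
  S = 47 + 2·135 = 317
  X = 265 − 6·135 + 3·317 = 406
  M = 148 + 317 + 406 (+25 from intervention) = 896
  T = 111 − 5·896 = -4369
Option 2 (R + 18):
  R = 135 + 18 = 153
  S = 47 + 2·153 = 353
  X = 265 − 6·153 + 3·353 = 406
  M = 148 + 353 + 406 = 907
  T = 111 − 5·907 = -4424
Comparing — Option 1: T=-4369, Option 2: T=-4424. Lowest is -4424 (Option 2).

-4424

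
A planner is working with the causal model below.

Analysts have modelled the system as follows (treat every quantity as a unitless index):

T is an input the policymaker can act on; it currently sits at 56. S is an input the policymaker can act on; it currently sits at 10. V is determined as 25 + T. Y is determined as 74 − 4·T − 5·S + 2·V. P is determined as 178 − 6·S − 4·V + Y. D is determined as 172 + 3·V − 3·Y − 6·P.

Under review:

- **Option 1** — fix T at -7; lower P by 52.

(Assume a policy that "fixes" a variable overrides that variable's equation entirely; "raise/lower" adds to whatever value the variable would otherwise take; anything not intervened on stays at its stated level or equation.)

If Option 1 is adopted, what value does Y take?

Option 1 (T := -7, P − 52):
  T = -7
  S = 10
  V = 25 + (-7) = 18
  Y = 74 − 4·(-7) − 5·10 + 2·18 = 88

88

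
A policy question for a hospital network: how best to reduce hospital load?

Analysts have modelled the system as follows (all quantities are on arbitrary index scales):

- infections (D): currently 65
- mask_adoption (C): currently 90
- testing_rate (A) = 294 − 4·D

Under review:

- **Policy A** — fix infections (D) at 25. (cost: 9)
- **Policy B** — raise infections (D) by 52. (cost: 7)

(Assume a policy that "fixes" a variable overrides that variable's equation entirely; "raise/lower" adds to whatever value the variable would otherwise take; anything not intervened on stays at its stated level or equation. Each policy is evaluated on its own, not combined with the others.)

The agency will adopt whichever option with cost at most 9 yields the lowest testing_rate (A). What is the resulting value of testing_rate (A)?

Policy A (D := 25):
  D = 25
  A = 294 − 4·25 = 194
Policy B (D + 52):
  D = 65 + 52 = 117
  A = 294 − 4·117 = -174
Comparing — Policy A: A=194, Policy B: A=-174. Lowest is -174 (Policy B).

-174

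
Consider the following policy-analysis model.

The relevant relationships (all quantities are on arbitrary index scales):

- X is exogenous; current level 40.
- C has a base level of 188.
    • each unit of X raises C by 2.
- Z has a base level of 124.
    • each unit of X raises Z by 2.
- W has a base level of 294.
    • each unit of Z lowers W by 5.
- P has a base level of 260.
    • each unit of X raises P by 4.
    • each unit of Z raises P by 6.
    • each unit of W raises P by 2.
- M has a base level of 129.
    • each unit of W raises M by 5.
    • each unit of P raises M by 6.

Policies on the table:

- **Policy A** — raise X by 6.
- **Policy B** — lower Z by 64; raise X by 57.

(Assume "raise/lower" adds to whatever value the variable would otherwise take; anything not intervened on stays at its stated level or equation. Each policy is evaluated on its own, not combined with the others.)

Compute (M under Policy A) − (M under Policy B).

638

Policy A (X + 6):
  X = 40 + 6 = 46
  Z = 124 + 2·46 = 216
  W = 294 − 5·216 = -786
  P = 260 + 4·46 + 6·216 + 2·(-786) = 168
  M = 129 + 5·(-786) + 6·168 = -2793
Policy B (Z − 64, X + 57):
  X = 40 + 57 = 97
  Z = 124 + 2·97 (−64 from intervention) = 254
  W = 294 − 5·254 = -976
  P = 260 + 4·97 + 6·254 + 2·(-976) = 220
  M = 129 + 5·(-976) + 6·220 = -3431
M: -2793 − (-3431) = 638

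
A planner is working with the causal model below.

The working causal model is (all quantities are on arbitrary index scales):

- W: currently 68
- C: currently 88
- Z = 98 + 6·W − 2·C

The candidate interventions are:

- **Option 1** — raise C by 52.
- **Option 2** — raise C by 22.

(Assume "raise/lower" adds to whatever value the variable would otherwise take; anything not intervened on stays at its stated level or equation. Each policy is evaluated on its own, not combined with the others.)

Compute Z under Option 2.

Option 2 (C + 22):
  W = 68
  C = 88 + 22 = 110
  Z = 98 + 6·68 − 2·110 = 286

286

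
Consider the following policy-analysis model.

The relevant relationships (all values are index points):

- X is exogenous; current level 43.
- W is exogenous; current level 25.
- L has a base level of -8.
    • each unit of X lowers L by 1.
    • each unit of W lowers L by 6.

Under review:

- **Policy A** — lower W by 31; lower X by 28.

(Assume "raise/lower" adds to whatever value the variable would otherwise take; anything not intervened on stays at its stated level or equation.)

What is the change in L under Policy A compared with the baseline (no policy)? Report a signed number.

214

Baseline:
  X = 43
  W = 25
  L = -8 − 43 − 6·25 = -201
Policy A (W − 31, X − 28):
  X = 43 − 28 = 15
  W = 25 − 31 = -6
  L = -8 − 15 − 6·(-6) = 13
Change in L: 13 − (-201) = 214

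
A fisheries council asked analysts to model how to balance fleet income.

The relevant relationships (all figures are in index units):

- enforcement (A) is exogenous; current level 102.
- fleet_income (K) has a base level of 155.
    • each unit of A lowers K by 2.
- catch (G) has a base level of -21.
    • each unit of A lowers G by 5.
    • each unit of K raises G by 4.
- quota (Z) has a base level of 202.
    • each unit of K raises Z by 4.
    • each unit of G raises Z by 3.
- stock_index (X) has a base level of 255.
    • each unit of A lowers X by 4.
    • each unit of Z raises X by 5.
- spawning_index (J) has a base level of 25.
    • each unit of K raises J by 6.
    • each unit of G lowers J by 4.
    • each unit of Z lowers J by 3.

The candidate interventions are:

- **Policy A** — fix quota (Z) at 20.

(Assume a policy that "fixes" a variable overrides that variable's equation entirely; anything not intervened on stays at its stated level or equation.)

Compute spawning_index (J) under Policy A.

2579

Policy A (Z := 20):
  A = 102
  K = 155 − 2·102 = -49
  G = -21 − 5·102 + 4·(-49) = -727
  Z = 20
  J = 25 + 6·(-49) − 4·(-727) − 3·20 = 2579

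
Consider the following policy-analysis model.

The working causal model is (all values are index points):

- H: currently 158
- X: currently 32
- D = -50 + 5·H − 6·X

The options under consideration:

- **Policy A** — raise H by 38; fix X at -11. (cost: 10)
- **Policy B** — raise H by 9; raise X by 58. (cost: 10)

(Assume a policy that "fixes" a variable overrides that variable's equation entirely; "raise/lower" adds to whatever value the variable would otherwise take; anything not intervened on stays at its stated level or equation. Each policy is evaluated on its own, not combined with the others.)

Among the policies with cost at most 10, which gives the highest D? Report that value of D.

Policy A (H + 38, X := -11):
  H = 158 + 38 = 196
  X = -11
  D = -50 + 5·196 − 6·(-11) = 996
Policy B (H + 9, X + 58):
  H = 158 + 9 = 167
  X = 32 + 58 = 90
  D = -50 + 5·167 − 6·90 = 245
Comparing — Policy A: D=996, Policy B: D=245. Highest is 996 (Policy A).

996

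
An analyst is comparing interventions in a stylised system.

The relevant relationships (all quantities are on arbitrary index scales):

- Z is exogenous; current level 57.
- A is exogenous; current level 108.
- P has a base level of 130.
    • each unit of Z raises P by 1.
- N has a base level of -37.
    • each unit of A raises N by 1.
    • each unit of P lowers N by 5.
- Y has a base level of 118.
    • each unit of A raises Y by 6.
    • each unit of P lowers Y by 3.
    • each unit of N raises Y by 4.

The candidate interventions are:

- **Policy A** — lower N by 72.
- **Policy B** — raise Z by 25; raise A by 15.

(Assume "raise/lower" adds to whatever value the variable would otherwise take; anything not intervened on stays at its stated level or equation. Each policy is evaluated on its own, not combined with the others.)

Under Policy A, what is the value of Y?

-3539

Policy A (N − 72):
  Z = 57
  A = 108
  P = 130 + 57 = 187
  N = -37 + 108 − 5·187 (−72 from intervention) = -936
  Y = 118 + 6·108 − 3·187 + 4·(-936) = -3539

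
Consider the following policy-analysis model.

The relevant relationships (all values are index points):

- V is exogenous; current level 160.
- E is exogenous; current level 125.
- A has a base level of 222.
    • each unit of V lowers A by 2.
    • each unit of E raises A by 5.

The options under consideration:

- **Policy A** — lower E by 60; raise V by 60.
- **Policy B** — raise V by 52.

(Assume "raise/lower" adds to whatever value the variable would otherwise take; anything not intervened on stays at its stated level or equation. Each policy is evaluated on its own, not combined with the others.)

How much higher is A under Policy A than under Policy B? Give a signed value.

-316

Policy A (E − 60, V + 60):
  V = 160 + 60 = 220
  E = 125 − 60 = 65
  A = 222 − 2·220 + 5·65 = 107
Policy B (V + 52):
  V = 160 + 52 = 212
  E = 125
  A = 222 − 2·212 + 5·125 = 423
A: 107 − 423 = -316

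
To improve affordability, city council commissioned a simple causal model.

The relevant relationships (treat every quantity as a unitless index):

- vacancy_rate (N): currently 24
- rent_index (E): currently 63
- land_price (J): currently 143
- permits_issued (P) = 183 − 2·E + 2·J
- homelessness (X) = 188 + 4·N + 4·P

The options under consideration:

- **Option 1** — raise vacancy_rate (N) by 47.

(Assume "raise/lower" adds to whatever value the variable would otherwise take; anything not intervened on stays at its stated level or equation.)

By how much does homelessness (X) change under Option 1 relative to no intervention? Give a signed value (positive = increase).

188

Baseline:
  N = 24
  E = 63
  J = 143
  P = 183 − 2·63 + 2·143 = 343
  X = 188 + 4·24 + 4·343 = 1656
Option 1 (N + 47):
  N = 24 + 47 = 71
  E = 63
  J = 143
  P = 183 − 2·63 + 2·143 = 343
  X = 188 + 4·71 + 4·343 = 1844
Change in X: 1844 − 1656 = 188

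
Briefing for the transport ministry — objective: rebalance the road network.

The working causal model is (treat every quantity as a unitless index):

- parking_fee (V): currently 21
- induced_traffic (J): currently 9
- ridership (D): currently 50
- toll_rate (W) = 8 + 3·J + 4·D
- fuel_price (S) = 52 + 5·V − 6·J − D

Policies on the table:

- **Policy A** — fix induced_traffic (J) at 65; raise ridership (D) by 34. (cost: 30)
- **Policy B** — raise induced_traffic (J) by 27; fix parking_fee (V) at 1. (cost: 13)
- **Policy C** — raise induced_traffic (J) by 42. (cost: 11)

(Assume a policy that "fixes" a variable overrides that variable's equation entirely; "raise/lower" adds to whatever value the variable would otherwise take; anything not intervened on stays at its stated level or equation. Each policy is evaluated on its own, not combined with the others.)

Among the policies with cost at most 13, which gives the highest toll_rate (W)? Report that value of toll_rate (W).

Policy B (J + 27, V := 1):
  J = 9 + 27 = 36
  D = 50
  W = 8 + 3·36 + 4·50 = 316
Policy C (J + 42):
  J = 9 + 42 = 51
  D = 50
  W = 8 + 3·51 + 4·50 = 361
Comparing — Policy B: W=316, Policy C: W=361. Highest is 361 (Policy C).

361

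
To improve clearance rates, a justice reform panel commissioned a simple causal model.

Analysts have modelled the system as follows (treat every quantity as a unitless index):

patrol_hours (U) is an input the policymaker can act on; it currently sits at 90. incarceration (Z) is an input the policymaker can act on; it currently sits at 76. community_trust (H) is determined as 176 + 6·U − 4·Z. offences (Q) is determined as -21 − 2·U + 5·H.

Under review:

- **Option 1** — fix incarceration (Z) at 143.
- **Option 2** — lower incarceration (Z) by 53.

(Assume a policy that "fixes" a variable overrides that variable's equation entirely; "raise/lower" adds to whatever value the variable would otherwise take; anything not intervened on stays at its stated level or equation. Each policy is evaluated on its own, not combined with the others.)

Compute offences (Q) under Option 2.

2919

Option 2 (Z − 53):
  U = 90
  Z = 76 − 53 = 23
  H = 176 + 6·90 − 4·23 = 624
  Q = -21 − 2·90 + 5·624 = 2919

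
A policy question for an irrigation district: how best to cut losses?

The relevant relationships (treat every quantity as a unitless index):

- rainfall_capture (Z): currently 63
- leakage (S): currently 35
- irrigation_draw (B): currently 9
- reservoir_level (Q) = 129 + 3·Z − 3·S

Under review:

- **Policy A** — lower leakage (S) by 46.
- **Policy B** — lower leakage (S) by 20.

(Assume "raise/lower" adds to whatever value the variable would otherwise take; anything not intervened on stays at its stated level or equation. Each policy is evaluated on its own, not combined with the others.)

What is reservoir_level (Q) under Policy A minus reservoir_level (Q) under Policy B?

78

Policy A (S − 46):
  Z = 63
  S = 35 − 46 = -11
  Q = 129 + 3·63 − 3·(-11) = 351
Policy B (S − 20):
  Z = 63
  S = 35 − 20 = 15
  Q = 129 + 3·63 − 3·15 = 273
Q: 351 − 273 = 78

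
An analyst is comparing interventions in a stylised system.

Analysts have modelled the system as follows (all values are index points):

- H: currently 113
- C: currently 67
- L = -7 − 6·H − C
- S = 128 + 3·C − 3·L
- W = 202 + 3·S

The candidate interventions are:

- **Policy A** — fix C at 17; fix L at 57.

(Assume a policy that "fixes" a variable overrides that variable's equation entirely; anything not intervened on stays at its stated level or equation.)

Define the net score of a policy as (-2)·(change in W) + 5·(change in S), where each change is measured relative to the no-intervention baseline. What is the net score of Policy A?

Baseline:
  H = 113
  C = 67
  L = -7 − 6·113 − 67 = -752
  S = 128 + 3·67 − 3·(-752) = 2585
  W = 202 + 3·2585 = 7957
Policy A (C := 17, L := 57):
  H = 113
  C = 17
  L = 57
  S = 128 + 3·17 − 3·57 = 8
  W = 202 + 3·8 = 226
ΔW = 226 − 7957 = -7731; ΔS = 8 − 2585 = -2577
Score = (-2)·(-7731) + 5·(-2577) = 2577

2577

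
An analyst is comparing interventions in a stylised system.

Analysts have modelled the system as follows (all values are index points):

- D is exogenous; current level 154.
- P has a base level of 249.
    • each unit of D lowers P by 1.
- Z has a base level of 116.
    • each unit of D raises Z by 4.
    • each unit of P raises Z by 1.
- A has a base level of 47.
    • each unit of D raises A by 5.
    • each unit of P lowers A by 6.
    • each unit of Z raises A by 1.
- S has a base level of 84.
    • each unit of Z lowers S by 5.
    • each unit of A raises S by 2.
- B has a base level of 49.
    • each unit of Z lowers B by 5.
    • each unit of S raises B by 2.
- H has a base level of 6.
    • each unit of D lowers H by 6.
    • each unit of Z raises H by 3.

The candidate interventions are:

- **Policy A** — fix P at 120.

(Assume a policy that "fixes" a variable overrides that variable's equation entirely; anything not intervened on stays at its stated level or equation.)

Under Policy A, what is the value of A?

949

Policy A (P := 120):
  D = 154
  P = 120
  Z = 116 + 4·154 + 120 = 852
  A = 47 + 5·154 − 6·120 + 852 = 949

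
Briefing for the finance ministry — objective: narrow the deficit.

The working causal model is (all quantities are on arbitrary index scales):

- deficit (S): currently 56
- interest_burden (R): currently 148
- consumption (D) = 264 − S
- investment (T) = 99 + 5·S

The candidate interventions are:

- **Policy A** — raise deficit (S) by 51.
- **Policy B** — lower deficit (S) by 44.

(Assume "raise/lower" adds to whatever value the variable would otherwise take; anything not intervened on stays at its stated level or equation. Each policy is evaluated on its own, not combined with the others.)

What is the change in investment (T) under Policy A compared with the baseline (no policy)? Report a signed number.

Baseline:
  S = 56
  T = 99 + 5·56 = 379
Policy A (S + 51):
  S = 56 + 51 = 107
  T = 99 + 5·107 = 634
Change in T: 634 − 379 = 255

255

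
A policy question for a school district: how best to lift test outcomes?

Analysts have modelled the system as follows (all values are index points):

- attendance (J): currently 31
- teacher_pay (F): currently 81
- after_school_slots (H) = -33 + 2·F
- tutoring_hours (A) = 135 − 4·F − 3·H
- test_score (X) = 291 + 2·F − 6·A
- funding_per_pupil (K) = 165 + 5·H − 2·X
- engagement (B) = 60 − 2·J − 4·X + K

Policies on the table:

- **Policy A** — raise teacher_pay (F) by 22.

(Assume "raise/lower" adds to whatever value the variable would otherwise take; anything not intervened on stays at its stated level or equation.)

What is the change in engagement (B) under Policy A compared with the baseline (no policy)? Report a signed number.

-7964

Baseline:
  J = 31
  F = 81
  H = -33 + 2·81 = 129
  A = 135 − 4·81 − 3·129 = -576
  X = 291 + 2·81 − 6·(-576) = 3909
  K = 165 + 5·129 − 2·3909 = -7008
  B = 60 − 2·31 − 4·3909 + (-7008) = -22646
Policy A (F + 22):
  J = 31
  F = 81 + 22 = 103
  H = -33 + 2·103 = 173
  A = 135 − 4·103 − 3·173 = -796
  X = 291 + 2·103 − 6·(-796) = 5273
  K = 165 + 5·173 − 2·5273 = -9516
  B = 60 − 2·31 − 4·5273 + (-9516) = -30610
Change in B: -30610 − (-22646) = -7964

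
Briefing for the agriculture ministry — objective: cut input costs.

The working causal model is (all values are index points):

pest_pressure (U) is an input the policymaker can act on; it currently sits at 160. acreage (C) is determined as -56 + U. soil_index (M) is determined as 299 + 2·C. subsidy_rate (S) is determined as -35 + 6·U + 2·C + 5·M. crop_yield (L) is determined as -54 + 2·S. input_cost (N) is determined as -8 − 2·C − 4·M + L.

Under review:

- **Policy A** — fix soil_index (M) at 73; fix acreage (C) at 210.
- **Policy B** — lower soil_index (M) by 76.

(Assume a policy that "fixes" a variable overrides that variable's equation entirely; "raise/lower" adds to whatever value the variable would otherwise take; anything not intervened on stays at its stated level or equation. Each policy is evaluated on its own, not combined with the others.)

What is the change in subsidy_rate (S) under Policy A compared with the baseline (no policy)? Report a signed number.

Baseline:
  U = 160
  C = -56 + 160 = 104
  M = 299 + 2·104 = 507
  S = -35 + 6·160 + 2·104 + 5·507 = 3668
Policy A (M := 73, C := 210):
  U = 160
  C = 210
  M = 73
  S = -35 + 6·160 + 2·210 + 5·73 = 1710
Change in S: 1710 − 3668 = -1958

-1958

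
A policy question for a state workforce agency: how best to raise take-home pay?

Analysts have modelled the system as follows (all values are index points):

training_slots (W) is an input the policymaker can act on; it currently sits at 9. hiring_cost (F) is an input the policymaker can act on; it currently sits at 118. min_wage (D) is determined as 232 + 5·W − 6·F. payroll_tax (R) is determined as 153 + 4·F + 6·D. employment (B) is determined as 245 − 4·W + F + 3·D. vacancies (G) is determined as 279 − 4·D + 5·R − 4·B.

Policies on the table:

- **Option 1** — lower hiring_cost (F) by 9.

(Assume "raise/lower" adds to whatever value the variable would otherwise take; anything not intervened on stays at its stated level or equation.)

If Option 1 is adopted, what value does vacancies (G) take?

-3326

Option 1 (F − 9):
  W = 9
  F = 118 − 9 = 109
  D = 232 + 5·9 − 6·109 = -377
  R = 153 + 4·109 + 6·(-377) = -1673
  B = 245 − 4·9 + 109 + 3·(-377) = -813
  G = 279 − 4·(-377) + 5·(-1673) − 4·(-813) = -3326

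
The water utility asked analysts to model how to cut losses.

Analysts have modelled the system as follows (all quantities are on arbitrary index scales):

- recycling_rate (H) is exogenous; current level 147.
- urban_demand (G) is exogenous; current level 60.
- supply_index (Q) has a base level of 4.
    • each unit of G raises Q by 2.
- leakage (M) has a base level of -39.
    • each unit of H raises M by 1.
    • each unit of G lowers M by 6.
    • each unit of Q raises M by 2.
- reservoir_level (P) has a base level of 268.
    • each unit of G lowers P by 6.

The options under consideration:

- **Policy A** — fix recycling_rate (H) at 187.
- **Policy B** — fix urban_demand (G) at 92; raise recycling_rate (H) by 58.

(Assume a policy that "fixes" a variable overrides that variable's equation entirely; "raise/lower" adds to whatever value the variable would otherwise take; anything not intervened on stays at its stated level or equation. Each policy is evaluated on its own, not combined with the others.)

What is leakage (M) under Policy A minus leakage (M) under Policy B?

Policy A (H := 187):
  H = 187
  G = 60
  Q = 4 + 2·60 = 124
  M = -39 + 187 − 6·60 + 2·124 = 36
Policy B (G := 92, H + 58):
  H = 147 + 58 = 205
  G = 92
  Q = 4 + 2·92 = 188
  M = -39 + 205 − 6·92 + 2·188 = -10
M: 36 − (-10) = 46

46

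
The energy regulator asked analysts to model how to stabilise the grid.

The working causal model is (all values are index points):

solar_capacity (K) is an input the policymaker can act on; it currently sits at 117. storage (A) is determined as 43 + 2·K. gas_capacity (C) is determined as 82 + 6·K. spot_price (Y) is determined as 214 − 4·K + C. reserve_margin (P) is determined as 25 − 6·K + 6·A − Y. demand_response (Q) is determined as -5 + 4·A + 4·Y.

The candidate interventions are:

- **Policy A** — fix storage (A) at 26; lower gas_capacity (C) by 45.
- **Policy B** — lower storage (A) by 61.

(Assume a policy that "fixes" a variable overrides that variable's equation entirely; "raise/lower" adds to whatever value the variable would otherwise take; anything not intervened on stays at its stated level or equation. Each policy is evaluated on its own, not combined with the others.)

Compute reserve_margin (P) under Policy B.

Policy B (A − 61):
  K = 117
  A = 43 + 2·117 (−61 from intervention) = 216
  C = 82 + 6·117 = 784
  Y = 214 − 4·117 + 784 = 530
  P = 25 − 6·117 + 6·216 − 530 = 89

89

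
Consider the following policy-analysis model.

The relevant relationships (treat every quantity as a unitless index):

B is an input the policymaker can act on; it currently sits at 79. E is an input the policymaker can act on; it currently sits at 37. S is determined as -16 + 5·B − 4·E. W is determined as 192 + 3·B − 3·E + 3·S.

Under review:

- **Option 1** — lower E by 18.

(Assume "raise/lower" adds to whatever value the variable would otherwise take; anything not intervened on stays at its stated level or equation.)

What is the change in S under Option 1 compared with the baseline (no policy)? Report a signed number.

Baseline:
  B = 79
  E = 37
  S = -16 + 5·79 − 4·37 = 231
Option 1 (E − 18):
  B = 79
  E = 37 − 18 = 19
  S = -16 + 5·79 − 4·19 = 303
Change in S: 303 − 231 = 72

72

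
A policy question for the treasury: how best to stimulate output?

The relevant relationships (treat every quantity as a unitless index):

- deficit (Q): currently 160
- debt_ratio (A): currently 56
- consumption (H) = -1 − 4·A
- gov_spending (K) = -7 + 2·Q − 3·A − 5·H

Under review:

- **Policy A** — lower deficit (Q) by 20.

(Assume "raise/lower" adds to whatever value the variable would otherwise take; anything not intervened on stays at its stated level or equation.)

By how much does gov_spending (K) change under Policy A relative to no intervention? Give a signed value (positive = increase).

-40

Baseline:
  Q = 160
  A = 56
  H = -1 − 4·56 = -225
  K = -7 + 2·160 − 3·56 − 5·(-225) = 1270
Policy A (Q − 20):
  Q = 160 − 20 = 140
  A = 56
  H = -1 − 4·56 = -225
  K = -7 + 2·140 − 3·56 − 5·(-225) = 1230
Change in K: 1230 − 1270 = -40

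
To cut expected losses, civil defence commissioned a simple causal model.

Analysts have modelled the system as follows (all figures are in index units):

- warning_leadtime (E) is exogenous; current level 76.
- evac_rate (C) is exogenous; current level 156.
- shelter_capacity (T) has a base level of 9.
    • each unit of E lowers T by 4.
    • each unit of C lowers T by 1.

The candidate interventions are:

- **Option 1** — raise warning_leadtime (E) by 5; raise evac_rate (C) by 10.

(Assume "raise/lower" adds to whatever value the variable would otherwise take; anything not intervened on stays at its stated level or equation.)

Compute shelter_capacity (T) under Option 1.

Option 1 (E + 5, C + 10):
  E = 76 + 5 = 81
  C = 156 + 10 = 166
  T = 9 − 4·81 − 166 = -481

-481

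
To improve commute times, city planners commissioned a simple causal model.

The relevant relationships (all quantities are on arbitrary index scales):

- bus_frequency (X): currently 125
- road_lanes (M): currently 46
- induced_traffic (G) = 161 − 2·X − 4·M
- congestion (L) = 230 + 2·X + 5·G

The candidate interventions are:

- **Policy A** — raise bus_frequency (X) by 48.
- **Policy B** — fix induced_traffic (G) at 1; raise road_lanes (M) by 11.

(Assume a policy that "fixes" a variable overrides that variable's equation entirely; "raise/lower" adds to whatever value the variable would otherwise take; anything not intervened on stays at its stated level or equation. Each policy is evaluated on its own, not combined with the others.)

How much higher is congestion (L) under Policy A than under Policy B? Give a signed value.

Policy A (X + 48):
  X = 125 + 48 = 173
  M = 46
  G = 161 − 2·173 − 4·46 = -369
  L = 230 + 2·173 + 5·(-369) = -1269
Policy B (G := 1, M + 11):
  X = 125
  M = 46 + 11 = 57
  G = 1
  L = 230 + 2·125 + 5·1 = 485
L: -1269 − 485 = -1754

-1754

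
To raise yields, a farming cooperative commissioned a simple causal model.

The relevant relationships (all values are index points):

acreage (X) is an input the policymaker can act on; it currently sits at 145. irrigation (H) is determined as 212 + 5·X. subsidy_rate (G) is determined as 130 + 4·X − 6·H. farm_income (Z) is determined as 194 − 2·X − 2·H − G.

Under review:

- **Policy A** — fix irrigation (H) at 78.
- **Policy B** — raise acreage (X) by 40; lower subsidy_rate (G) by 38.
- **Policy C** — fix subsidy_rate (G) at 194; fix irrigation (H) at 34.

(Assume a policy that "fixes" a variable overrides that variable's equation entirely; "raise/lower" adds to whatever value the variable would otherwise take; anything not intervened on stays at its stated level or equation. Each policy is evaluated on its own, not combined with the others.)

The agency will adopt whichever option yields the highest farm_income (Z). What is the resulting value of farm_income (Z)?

Policy A (H := 78):
  X = 145
  H = 78
  G = 130 + 4·145 − 6·78 = 242
  Z = 194 − 2·145 − 2·78 − 242 = -494
Policy B (X + 40, G − 38):
  X = 145 + 40 = 185
  H = 212 + 5·185 = 1137
  G = 130 + 4·185 − 6·1137 (−38 from intervention) = -5990
  Z = 194 − 2·185 − 2·1137 − (-5990) = 3540
Policy C (G := 194, H := 34):
  X = 145
  H = 34
  G = 194
  Z = 194 − 2·145 − 2·34 − 194 = -358
Comparing — Policy A: Z=-494, Policy B: Z=3540, Policy C: Z=-358. Highest is 3540 (Policy B).

3540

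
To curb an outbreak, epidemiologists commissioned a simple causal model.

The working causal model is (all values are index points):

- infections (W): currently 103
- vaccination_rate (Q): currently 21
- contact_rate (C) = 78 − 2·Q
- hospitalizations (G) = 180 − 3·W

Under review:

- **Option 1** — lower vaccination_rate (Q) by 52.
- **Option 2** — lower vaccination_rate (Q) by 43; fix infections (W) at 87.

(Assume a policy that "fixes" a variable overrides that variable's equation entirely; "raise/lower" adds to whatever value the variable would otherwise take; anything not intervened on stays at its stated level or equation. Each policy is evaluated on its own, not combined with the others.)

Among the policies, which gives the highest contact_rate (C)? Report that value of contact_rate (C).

140

Option 1 (Q − 52):
  Q = 21 − 52 = -31
  C = 78 − 2·(-31) = 140
Option 2 (Q − 43, W := 87):
  Q = 21 − 43 = -22
  C = 78 − 2·(-22) = 122
Comparing — Option 1: C=140, Option 2: C=122. Highest is 140 (Option 1).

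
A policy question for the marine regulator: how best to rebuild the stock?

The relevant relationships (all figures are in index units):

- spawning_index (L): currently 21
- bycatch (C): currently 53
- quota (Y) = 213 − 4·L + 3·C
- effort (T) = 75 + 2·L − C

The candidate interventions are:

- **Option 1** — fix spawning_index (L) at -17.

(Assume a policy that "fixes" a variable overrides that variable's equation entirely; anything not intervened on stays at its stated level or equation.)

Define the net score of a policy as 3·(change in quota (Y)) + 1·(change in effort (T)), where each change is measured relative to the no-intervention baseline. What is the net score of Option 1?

380

Baseline:
  L = 21
  C = 53
  Y = 213 − 4·21 + 3·53 = 288
  T = 75 + 2·21 − 53 = 64
Option 1 (L := -17):
  L = -17
  C = 53
  Y = 213 − 4·(-17) + 3·53 = 440
  T = 75 + 2·(-17) − 53 = -12
ΔY = 440 − 288 = 152; ΔT = -12 − 64 = -76
Score = 3·152 + 1·(-76) = 380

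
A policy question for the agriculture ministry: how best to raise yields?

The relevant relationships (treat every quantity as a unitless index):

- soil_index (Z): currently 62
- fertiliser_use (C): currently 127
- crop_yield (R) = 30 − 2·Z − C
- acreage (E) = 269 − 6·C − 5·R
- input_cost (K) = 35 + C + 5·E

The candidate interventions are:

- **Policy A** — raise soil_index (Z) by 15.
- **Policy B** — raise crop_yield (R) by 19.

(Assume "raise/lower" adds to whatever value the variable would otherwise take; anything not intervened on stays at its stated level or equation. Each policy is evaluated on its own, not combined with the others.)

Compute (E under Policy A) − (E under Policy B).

245

Policy A (Z + 15):
  Z = 62 + 15 = 77
  C = 127
  R = 30 − 2·77 − 127 = -251
  E = 269 − 6·127 − 5·(-251) = 762
Policy B (R + 19):
  Z = 62
  C = 127
  R = 30 − 2·62 − 127 (+19 from intervention) = -202
  E = 269 − 6·127 − 5·(-202) = 517
E: 762 − 517 = 245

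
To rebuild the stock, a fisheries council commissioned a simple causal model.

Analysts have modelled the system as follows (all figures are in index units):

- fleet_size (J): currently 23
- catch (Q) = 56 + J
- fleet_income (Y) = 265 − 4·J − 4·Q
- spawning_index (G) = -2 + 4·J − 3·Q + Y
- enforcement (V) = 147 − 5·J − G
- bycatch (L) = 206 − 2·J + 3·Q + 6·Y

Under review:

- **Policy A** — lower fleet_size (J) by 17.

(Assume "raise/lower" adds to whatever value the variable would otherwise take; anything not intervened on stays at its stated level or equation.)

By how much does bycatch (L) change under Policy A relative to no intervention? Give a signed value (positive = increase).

Baseline:
  J = 23
  Q = 56 + 23 = 79
  Y = 265 − 4·23 − 4·79 = -143
  L = 206 − 2·23 + 3·79 + 6·(-143) = -461
Policy A (J − 17):
  J = 23 − 17 = 6
  Q = 56 + 6 = 62
  Y = 265 − 4·6 − 4·62 = -7
  L = 206 − 2·6 + 3·62 + 6·(-7) = 338
Change in L: 338 − (-461) = 799

799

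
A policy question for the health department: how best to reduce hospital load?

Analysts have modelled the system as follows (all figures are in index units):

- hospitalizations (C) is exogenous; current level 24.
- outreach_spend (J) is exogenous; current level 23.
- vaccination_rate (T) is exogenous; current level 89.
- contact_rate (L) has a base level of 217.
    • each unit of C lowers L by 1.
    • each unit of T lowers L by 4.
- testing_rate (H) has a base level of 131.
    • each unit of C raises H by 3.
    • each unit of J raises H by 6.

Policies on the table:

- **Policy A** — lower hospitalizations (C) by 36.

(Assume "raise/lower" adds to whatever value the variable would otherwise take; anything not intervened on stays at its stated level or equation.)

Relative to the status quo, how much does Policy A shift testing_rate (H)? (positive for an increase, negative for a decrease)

-108

Baseline:
  C = 24
  J = 23
  H = 131 + 3·24 + 6·23 = 341
Policy A (C − 36):
  C = 24 − 36 = -12
  J = 23
  H = 131 + 3·(-12) + 6·23 = 233
Change in H: 233 − 341 = -108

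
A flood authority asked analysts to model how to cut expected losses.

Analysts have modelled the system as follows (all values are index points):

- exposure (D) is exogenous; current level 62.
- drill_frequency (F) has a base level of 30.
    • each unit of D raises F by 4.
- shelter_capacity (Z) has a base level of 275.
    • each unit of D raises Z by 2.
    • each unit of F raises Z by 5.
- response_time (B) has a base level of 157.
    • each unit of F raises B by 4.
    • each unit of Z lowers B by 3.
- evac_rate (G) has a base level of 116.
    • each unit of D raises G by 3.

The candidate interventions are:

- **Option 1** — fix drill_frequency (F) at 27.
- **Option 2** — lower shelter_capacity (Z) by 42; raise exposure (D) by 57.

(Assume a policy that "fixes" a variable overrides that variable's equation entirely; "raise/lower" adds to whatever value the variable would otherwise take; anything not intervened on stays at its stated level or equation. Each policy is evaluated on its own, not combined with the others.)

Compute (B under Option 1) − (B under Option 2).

Option 1 (F := 27):
  D = 62
  F = 27
  Z = 275 + 2·62 + 5·27 = 534
  B = 157 + 4·27 − 3·534 = -1337
Option 2 (Z − 42, D + 57):
  D = 62 + 57 = 119
  F = 30 + 4·119 = 506
  Z = 275 + 2·119 + 5·506 (−42 from intervention) = 3001
  B = 157 + 4·506 − 3·3001 = -6822
B: -1337 − (-6822) = 5485

5485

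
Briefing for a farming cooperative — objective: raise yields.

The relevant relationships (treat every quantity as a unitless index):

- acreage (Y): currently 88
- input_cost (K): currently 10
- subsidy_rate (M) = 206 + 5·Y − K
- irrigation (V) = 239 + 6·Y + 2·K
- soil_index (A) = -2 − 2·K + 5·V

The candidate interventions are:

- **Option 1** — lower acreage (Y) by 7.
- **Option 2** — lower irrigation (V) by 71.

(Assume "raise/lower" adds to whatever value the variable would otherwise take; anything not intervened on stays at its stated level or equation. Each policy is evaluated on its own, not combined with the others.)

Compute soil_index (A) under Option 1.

3703

Option 1 (Y − 7):
  Y = 88 − 7 = 81
  K = 10
  V = 239 + 6·81 + 2·10 = 745
  A = -2 − 2·10 + 5·745 = 3703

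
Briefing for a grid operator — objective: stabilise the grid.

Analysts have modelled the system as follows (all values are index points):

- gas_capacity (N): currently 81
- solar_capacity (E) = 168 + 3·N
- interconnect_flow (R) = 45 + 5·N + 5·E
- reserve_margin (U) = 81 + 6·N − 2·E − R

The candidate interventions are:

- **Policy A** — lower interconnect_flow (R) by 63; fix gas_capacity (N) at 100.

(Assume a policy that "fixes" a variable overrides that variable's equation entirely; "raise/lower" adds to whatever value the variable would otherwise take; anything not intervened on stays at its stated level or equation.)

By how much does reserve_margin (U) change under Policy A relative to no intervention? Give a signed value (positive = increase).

-317

Baseline:
  N = 81
  E = 168 + 3·81 = 411
  R = 45 + 5·81 + 5·411 = 2505
  U = 81 + 6·81 − 2·411 − 2505 = -2760
Policy A (R − 63, N := 100):
  N = 100
  E = 168 + 3·100 = 468
  R = 45 + 5·100 + 5·468 (−63 from intervention) = 2822
  U = 81 + 6·100 − 2·468 − 2822 = -3077
Change in U: -3077 − (-2760) = -317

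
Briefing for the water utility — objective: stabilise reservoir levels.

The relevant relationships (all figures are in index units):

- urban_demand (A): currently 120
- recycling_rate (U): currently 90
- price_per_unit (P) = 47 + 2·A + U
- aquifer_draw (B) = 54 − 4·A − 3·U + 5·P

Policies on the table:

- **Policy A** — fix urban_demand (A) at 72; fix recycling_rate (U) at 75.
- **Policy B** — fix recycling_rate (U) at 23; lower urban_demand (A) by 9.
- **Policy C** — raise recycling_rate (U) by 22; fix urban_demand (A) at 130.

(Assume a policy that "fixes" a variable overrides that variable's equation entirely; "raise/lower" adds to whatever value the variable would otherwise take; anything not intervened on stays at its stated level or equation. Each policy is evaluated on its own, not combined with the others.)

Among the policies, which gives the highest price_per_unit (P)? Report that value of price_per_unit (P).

Policy A (A := 72, U := 75):
  A = 72
  U = 75
  P = 47 + 2·72 + 75 = 266
Policy B (U := 23, A − 9):
  A = 120 − 9 = 111
  U = 23
  P = 47 + 2·111 + 23 = 292
Policy C (U + 22, A := 130):
  A = 130
  U = 90 + 22 = 112
  P = 47 + 2·130 + 112 = 419
Comparing — Policy A: P=266, Policy B: P=292, Policy C: P=419. Highest is 419 (Policy C).

419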